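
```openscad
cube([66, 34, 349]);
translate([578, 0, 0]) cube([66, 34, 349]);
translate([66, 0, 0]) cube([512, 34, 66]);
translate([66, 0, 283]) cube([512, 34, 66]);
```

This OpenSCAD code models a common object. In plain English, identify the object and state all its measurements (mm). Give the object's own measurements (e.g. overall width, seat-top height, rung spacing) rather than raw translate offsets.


A rectangular picture frame lying in the x–z plane (depth along y). The opening is 512 mm wide (x) by 217 mm tall (z), surrounded by a border 66 mm wide on all four sides. The frame is 34 mm deep and is made of two full-height vertical stiles with two horizontal rails fitted between them.


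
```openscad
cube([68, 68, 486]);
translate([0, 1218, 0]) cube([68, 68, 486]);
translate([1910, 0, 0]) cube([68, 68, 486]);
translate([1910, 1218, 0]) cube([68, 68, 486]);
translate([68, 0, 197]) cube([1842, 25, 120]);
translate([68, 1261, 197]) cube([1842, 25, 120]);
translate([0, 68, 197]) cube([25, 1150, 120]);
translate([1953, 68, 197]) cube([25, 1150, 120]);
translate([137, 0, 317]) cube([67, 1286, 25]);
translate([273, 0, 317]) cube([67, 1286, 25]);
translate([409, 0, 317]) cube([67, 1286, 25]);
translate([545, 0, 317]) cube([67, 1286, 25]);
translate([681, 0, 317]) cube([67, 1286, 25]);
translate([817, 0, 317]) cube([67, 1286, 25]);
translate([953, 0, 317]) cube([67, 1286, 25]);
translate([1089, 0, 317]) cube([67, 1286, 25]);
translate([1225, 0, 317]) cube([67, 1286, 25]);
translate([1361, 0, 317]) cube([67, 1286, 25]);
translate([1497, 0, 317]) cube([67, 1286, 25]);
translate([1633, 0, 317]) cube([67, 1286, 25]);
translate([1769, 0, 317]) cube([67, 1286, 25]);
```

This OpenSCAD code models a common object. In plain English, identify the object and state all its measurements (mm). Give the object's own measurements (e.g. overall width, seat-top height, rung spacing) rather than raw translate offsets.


A bed frame 1978 mm long (x) by 1286 mm wide (y). Four 68×68 mm corner posts, 486 mm tall, at the corners of the footprint. Four rails of 25 mm thickness and 120 mm height run between adjacent posts with their undersides at z = 197 mm, their outer faces flush with the outside of the frame (the two x-running rails run between the posts' inner faces; the two y-running rails run between the posts' inner faces). 13 slats, each 67 mm wide (x) and 25 mm thick, lie across the top of the two x-running rails, running the full 1286 mm width of the frame in y; along x they sit between the end posts with a 69 mm gap after the −x posts and between neighbouring slats, leaving 74 mm before the +x posts.


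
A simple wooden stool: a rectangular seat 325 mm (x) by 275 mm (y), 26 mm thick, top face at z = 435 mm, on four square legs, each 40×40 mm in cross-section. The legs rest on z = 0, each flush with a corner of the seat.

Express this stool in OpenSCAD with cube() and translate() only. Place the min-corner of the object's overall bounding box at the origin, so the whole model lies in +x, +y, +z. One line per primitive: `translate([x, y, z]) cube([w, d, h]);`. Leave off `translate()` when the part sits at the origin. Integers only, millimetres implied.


translate([0, 0, 409]) cube([325, 275, 26]);
cube([40, 40, 409]);
translate([285, 0, 0]) cube([40, 40, 409]);
translate([0, 235, 0]) cube([40, 40, 409]);
translate([285, 235, 0]) cube([40, 40, 409]);


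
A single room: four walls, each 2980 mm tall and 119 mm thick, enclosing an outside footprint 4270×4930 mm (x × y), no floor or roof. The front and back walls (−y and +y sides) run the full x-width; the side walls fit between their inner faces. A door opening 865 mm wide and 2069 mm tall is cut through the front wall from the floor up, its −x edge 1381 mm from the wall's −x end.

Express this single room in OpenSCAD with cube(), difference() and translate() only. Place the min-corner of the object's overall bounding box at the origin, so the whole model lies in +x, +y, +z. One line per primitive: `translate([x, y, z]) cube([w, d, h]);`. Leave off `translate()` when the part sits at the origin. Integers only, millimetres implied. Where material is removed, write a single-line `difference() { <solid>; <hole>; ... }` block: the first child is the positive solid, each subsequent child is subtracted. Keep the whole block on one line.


difference() { cube([4270, 119, 2980]); translate([1381, 0, 0]) cube([865, 119, 2069]); }
translate([0, 4811, 0]) cube([4270, 119, 2980]);
translate([0, 119, 0]) cube([119, 4692, 2980]);
translate([4151, 119, 0]) cube([119, 4692, 2980]);


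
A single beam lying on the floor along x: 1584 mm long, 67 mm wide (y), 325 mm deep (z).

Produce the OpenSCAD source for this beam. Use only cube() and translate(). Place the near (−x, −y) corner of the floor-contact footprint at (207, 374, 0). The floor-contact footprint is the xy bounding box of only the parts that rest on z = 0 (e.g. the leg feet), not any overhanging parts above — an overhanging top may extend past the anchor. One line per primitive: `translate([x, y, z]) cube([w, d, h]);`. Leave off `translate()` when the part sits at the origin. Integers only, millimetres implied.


translate([207, 374, 0]) cube([1584, 67, 325]);


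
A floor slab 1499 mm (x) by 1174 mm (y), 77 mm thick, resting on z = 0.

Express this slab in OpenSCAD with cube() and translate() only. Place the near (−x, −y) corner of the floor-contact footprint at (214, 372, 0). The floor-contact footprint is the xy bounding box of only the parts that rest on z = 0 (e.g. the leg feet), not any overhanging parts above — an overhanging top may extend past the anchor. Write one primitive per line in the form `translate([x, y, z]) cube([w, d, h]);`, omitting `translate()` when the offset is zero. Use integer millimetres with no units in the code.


translate([214, 372, 0]) cube([1499, 1174, 77]);


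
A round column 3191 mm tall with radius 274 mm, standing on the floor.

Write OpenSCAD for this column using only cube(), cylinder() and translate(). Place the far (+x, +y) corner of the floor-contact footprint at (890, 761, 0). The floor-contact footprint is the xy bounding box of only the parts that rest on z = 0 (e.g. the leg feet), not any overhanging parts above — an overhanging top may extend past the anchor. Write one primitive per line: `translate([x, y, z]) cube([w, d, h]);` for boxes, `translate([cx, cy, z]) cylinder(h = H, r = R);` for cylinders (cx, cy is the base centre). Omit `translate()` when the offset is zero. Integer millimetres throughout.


translate([616, 487, 0]) cylinder(h = 3191, r = 274);


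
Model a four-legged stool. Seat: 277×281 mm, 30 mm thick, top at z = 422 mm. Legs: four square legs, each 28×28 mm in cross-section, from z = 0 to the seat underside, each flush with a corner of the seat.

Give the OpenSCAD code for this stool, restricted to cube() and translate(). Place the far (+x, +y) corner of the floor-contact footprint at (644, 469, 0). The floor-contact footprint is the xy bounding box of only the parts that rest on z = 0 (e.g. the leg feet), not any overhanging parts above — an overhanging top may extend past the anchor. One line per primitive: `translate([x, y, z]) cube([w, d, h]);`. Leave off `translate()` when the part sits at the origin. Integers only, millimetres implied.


translate([367, 188, 392]) cube([277, 281, 30]);
translate([367, 188, 0]) cube([28, 28, 392]);
translate([616, 188, 0]) cube([28, 28, 392]);
translate([367, 441, 0]) cube([28, 28, 392]);
translate([616, 441, 0]) cube([28, 28, 392]);


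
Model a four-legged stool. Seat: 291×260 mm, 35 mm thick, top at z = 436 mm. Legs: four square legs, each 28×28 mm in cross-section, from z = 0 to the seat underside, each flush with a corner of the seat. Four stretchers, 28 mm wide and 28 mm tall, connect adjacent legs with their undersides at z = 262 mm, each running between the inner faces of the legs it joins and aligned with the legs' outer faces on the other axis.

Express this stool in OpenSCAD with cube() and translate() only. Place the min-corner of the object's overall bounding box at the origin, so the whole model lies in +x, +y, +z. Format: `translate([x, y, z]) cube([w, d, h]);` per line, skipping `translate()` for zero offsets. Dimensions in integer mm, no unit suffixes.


translate([0, 0, 401]) cube([291, 260, 35]);
cube([28, 28, 401]);
translate([263, 0, 0]) cube([28, 28, 401]);
translate([0, 232, 0]) cube([28, 28, 401]);
translate([263, 232, 0]) cube([28, 28, 401]);
translate([28, 0, 262]) cube([235, 28, 28]);
translate([28, 232, 262]) cube([235, 28, 28]);
translate([0, 28, 262]) cube([28, 204, 28]);
translate([263, 28, 262]) cube([28, 204, 28]);


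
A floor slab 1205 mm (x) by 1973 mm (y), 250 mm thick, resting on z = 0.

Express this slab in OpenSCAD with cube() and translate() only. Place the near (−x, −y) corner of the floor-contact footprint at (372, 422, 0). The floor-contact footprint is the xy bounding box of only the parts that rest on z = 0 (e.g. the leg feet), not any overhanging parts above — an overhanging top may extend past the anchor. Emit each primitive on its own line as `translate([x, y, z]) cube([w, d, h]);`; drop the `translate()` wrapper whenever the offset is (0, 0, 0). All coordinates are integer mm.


translate([372, 422, 0]) cube([1205, 1973, 250]);


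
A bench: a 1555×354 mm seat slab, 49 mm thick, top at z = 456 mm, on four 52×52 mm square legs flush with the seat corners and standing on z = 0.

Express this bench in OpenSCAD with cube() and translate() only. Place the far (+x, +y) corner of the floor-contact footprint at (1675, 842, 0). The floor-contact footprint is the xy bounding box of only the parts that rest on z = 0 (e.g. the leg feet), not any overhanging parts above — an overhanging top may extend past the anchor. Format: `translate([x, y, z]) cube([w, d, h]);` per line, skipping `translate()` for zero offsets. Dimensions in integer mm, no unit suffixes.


// leg_h = 456 − 49 = 407
translate([120, 488, 407]) cube([1555, 354, 49]);
translate([120, 488, 0]) cube([52, 52, 407]);
translate([120, 790, 0]) cube([52, 52, 407]);
translate([1623, 488, 0]) cube([52, 52, 407]);
translate([1623, 790, 0]) cube([52, 52, 407]);


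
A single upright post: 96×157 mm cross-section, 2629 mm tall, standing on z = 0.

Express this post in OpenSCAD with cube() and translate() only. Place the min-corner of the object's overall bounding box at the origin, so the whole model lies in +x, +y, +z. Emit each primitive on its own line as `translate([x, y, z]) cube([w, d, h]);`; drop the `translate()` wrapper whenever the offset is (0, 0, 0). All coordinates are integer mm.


cube([96, 157, 2629]);


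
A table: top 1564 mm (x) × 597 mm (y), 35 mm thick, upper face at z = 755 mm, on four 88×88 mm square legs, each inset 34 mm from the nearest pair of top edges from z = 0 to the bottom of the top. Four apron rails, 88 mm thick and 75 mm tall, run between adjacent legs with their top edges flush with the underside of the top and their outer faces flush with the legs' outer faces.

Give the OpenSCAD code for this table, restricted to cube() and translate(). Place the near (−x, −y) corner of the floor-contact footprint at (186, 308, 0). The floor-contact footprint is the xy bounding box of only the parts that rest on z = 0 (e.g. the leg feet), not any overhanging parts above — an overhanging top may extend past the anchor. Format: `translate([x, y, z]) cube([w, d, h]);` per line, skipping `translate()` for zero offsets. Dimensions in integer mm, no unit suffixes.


// leg_h = 755 - 35 = 720
// apron z = 720 - 75 = 645
translate([152, 274, 720]) cube([1564, 597, 35]);
translate([186, 308, 0]) cube([88, 88, 720]);
translate([1594, 308, 0]) cube([88, 88, 720]);
translate([186, 749, 0]) cube([88, 88, 720]);
translate([1594, 749, 0]) cube([88, 88, 720]);
translate([274, 308, 645]) cube([1320, 88, 75]);
translate([274, 749, 645]) cube([1320, 88, 75]);
translate([186, 396, 645]) cube([88, 353, 75]);
translate([1594, 396, 645]) cube([88, 353, 75]);


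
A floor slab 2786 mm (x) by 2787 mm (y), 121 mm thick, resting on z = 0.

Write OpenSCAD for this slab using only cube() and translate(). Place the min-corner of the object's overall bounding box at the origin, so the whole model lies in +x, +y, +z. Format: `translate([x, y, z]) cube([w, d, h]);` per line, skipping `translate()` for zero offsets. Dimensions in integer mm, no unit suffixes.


cube([2786, 2787, 121]);


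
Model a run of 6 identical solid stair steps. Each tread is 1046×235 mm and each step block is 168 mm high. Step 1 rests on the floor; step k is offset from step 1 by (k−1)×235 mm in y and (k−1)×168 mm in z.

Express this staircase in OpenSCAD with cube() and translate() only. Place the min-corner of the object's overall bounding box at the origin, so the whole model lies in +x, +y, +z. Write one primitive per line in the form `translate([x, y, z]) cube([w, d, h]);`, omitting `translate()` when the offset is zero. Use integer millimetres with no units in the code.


cube([1046, 235, 168]);
translate([0, 235, 168]) cube([1046, 235, 168]);
translate([0, 470, 336]) cube([1046, 235, 168]);
translate([0, 705, 504]) cube([1046, 235, 168]);
translate([0, 940, 672]) cube([1046, 235, 168]);
translate([0, 1175, 840]) cube([1046, 235, 168]);


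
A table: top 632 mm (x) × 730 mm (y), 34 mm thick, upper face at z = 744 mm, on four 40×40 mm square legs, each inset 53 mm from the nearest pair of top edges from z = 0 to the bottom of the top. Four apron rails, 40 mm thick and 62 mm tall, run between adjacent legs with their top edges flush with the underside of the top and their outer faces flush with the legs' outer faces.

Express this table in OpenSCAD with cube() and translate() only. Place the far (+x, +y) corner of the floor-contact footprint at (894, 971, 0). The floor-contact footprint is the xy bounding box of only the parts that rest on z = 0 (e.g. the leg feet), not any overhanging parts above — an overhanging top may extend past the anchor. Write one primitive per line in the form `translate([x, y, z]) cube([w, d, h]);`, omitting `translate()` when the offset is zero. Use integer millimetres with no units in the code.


translate([315, 294, 710]) cube([632, 730, 34]);
translate([368, 347, 0]) cube([40, 40, 710]);
translate([854, 347, 0]) cube([40, 40, 710]);
translate([368, 931, 0]) cube([40, 40, 710]);
translate([854, 931, 0]) cube([40, 40, 710]);
translate([408, 347, 648]) cube([446, 40, 62]);
translate([408, 931, 648]) cube([446, 40, 62]);
translate([368, 387, 648]) cube([40, 544, 62]);
translate([854, 387, 648]) cube([40, 544, 62]);


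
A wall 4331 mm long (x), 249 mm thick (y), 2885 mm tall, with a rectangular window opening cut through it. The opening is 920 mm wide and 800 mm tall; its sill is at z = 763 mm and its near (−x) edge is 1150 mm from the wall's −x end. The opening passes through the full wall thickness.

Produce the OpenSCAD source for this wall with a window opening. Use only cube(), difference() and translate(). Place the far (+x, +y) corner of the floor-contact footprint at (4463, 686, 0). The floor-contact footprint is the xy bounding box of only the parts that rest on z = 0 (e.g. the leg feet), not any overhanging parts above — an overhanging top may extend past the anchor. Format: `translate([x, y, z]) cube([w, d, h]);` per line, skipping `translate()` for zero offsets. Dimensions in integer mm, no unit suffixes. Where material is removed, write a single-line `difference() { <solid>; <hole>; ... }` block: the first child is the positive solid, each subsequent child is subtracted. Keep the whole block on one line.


difference() { translate([132, 437, 0]) cube([4331, 249, 2885]); translate([1282, 437, 763]) cube([920, 249, 800]); }


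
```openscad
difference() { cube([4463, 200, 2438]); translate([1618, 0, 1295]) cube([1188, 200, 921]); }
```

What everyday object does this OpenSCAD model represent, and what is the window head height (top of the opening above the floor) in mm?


A wall with a window opening. The window head height is 2216 mm.

A wall with a rectangular opening subtracted — a window. Sill at z = 1295, opening 921 mm tall, so the head is at 1295 + 921 = 2216 mm.


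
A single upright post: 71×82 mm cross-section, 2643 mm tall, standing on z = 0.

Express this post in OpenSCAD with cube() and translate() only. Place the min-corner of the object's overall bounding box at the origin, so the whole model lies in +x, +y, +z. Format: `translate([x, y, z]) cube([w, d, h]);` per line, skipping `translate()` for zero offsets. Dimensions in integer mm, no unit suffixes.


cube([71, 82, 2643]);


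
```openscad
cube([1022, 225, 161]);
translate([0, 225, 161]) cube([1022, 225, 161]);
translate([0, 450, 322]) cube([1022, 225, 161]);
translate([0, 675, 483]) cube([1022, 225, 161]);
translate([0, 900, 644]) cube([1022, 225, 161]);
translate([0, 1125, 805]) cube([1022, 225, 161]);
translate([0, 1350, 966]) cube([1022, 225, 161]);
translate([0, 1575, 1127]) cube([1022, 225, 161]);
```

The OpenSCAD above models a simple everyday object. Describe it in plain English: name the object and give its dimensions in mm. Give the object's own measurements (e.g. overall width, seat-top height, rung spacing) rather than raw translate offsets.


A straight staircase of 8 solid steps. Each step is 1022 mm wide (x), 225 mm deep (y, the going) and 161 mm tall (the rise). The first step rests on the floor; each subsequent step sits one going further in +y and one rise higher in +z, directly behind and above the previous step with no overlap.


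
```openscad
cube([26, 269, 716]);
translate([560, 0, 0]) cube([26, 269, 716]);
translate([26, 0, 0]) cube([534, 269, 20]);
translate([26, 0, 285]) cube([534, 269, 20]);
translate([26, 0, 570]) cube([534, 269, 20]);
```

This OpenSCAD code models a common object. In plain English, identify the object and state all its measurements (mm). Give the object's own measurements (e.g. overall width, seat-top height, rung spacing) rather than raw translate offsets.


An open bookshelf. Two side panels, each 26 mm thick, 269 mm deep and 716 mm tall, stand 586 mm apart (outside-to-outside). Between them sit 3 shelves, each 20 mm thick and 269 mm deep, spanning the full gap between the sides. The bottom shelf rests on the floor (its underside at z = 0) and the clear gap between one shelf's top and the next shelf's underside is 265 mm.


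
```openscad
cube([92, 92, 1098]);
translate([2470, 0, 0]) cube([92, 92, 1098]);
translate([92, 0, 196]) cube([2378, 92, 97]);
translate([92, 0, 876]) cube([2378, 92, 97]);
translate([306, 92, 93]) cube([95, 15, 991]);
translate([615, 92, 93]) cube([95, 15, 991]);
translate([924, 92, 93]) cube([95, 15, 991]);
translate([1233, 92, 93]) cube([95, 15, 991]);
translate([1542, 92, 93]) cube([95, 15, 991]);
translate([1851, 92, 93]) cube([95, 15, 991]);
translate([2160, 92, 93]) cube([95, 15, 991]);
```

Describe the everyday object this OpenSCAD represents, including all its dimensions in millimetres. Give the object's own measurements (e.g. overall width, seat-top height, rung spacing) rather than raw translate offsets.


A fence section. Two 92×92 mm posts, 1098 mm tall, stand on the floor with a clear span of 2378 mm between their inner faces. Two horizontal rails of 92×97 mm section span the gap between the posts with their undersides at z = 196 mm and z = 876 mm, flush with the posts' −y face. 7 pickets, each 95 mm wide, 15 mm thick and 991 mm tall, are fixed to the +y face of the rails with their bottoms at z = 93 mm, spaced across the span with a 214 mm gap after the −x post and between neighbouring pickets, with 215 mm left before the +x post.


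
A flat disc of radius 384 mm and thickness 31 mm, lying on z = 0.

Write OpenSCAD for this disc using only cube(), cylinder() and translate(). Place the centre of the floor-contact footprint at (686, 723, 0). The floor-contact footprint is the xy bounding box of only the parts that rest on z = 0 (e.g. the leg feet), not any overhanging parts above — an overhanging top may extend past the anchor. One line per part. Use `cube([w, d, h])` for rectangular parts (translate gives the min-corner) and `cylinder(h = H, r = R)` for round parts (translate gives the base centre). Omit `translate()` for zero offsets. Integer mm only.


translate([686, 723, 0]) cylinder(h = 31, r = 384);


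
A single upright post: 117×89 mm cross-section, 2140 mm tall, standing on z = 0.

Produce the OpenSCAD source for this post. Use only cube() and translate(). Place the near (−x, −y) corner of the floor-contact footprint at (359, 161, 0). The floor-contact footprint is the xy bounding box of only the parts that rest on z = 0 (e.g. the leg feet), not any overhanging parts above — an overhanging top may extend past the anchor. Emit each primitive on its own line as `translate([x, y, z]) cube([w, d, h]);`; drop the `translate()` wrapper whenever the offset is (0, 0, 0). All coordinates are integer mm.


translate([359, 161, 0]) cube([117, 89, 2140]);


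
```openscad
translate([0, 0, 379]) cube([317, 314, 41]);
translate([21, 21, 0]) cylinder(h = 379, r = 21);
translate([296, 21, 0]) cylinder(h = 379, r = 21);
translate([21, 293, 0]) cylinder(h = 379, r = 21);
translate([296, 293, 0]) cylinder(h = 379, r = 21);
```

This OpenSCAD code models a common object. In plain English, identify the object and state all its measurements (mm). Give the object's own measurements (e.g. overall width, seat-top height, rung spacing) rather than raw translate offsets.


A four-legged stool. The seat is a 317×314×41 mm slab whose top surface is at z = 420 mm; four round legs, each 42 mm in diameter, run from the floor (z = 0) to the underside of the seat, each leg's axis is inset half a diameter from the nearest pair of seat edges (so the leg's bounding box is flush with the corner).


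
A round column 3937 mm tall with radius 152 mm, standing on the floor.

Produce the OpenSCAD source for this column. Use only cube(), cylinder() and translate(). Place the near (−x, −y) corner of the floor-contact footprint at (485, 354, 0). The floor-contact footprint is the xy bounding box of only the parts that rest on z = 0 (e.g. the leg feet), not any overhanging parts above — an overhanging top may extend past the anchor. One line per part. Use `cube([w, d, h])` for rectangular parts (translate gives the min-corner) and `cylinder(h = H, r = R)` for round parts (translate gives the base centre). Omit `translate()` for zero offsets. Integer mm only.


translate([637, 506, 0]) cylinder(h = 3937, r = 152);


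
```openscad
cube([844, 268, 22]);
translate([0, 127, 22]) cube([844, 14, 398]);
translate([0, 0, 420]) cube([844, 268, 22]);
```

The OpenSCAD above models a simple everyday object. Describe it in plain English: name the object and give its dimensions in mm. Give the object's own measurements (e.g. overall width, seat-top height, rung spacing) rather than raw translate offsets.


An I-beam lying along x, 844 mm long. Overall section height 442 mm. Two flanges 268 mm wide (y) and 22 mm thick, one on the floor and one at the top; a web 14 mm thick runs between them, centred on the flange width.


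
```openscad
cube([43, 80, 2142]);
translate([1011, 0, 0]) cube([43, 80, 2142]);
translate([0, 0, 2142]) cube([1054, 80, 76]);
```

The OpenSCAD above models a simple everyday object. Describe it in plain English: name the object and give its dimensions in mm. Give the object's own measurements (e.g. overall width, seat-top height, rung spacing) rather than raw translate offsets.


A door frame. The clear opening is 968 mm wide and 2142 mm high. Two 43 mm wide jambs, 80 mm deep, stand either side of the opening from the floor to the top of the opening. A 76 mm thick head sits across the top of both jambs, spanning the full outside width of the frame.


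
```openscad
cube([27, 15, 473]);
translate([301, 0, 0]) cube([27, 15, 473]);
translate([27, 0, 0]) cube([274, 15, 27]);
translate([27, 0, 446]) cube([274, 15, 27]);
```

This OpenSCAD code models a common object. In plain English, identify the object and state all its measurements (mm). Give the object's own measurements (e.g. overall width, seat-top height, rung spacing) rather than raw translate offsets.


A rectangular picture frame lying in the x–z plane (depth along y). The opening is 274 mm wide (x) by 419 mm tall (z), surrounded by a border 27 mm wide on all four sides. The frame is 15 mm deep and is made of two full-height vertical stiles with two horizontal rails fitted between them.


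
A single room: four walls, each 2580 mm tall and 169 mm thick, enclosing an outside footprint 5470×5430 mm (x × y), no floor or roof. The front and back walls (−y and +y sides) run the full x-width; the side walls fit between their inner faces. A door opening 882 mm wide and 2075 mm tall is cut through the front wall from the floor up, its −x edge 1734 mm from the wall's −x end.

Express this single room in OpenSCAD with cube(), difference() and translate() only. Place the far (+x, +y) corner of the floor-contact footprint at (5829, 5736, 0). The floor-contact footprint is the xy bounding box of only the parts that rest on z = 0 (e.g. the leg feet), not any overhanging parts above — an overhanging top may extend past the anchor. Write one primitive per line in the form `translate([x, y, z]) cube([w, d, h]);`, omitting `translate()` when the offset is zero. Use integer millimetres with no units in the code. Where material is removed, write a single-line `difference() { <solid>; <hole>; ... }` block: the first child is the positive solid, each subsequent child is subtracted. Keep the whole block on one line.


difference() { translate([359, 306, 0]) cube([5470, 169, 2580]); translate([2093, 306, 0]) cube([882, 169, 2075]); }
translate([359, 5567, 0]) cube([5470, 169, 2580]);
translate([359, 475, 0]) cube([169, 5092, 2580]);
translate([5660, 475, 0]) cube([169, 5092, 2580]);


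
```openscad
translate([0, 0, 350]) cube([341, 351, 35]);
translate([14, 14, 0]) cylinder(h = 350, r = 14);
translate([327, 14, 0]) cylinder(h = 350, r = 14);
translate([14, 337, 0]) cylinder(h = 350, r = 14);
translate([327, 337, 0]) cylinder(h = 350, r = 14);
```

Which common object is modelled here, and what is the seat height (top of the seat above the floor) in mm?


A stool. The seat height is 385 mm.

A 341×351×35 slab at z = 350 on four corner cylinders — a stool. The seat top is 350 + 35 = 385 mm.


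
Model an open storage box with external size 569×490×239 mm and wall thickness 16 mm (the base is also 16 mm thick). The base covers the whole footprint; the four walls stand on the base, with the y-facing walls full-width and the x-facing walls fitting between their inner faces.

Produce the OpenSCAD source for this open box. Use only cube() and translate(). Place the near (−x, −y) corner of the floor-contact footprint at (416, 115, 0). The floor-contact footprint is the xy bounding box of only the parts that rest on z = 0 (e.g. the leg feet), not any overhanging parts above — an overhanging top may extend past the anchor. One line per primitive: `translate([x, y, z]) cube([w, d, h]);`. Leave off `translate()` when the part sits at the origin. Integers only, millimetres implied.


translate([416, 115, 0]) cube([569, 490, 16]);
translate([416, 115, 16]) cube([569, 16, 223]);
translate([416, 589, 16]) cube([569, 16, 223]);
translate([416, 131, 16]) cube([16, 458, 223]);
translate([969, 131, 16]) cube([16, 458, 223]);


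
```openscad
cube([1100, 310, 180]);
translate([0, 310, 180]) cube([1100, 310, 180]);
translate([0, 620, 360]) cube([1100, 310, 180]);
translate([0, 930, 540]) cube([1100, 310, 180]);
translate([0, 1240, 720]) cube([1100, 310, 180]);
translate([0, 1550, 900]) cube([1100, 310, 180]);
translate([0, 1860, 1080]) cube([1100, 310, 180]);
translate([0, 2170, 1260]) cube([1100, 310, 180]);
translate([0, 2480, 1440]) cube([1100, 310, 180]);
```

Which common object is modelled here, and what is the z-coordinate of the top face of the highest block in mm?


A staircase. The total rise is 1620 mm.

9 identical blocks, each offset up and back from the previous — a staircase. Each step is 180 mm tall and there are 9 of them, so the total rise is 9 × 180 = 1620 mm.


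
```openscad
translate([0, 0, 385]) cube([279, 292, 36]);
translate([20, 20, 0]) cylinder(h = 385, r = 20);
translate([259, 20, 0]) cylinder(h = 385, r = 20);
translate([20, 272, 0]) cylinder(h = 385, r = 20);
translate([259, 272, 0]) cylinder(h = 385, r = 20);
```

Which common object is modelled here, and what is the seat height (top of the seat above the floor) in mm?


A stool. The seat height is 421 mm.

A 279×292×36 slab at z = 385 on four corner cylinders — a stool. The seat top is 385 + 36 = 421 mm.


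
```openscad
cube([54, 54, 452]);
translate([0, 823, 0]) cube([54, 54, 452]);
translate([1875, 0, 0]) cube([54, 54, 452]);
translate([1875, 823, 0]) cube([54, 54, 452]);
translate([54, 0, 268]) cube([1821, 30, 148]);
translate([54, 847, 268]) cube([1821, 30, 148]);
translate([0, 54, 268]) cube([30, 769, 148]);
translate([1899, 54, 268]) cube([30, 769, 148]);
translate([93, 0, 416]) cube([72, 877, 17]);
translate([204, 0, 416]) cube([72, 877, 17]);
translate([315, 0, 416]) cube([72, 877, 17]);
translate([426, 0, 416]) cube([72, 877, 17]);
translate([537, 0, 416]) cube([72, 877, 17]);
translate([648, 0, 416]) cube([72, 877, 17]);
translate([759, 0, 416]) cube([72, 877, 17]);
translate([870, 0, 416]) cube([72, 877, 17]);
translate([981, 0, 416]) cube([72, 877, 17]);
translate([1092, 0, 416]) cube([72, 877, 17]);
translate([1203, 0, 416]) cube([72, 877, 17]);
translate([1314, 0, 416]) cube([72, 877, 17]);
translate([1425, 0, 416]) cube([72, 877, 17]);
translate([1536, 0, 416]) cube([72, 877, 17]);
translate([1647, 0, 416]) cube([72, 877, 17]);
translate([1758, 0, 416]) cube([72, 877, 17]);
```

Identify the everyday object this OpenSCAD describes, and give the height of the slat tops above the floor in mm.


A bed frame. The slat-top height is 433 mm.

Four posts, four rails, and a row of slats — a bed frame. Slats sit on the rails at z = 268 + 148 = 416; with slat thickness 17, the top is 433 mm.


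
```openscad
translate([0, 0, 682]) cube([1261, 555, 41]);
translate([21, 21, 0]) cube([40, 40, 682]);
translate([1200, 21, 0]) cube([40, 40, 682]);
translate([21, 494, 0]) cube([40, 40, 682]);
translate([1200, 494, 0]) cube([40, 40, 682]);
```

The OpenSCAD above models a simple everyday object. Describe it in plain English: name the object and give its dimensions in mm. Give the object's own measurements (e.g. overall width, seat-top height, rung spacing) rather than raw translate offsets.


A table: top 1261 mm (x) × 555 mm (y), 41 mm thick, upper face at z = 723 mm, on four 40×40 mm square legs, each inset 21 mm from the nearest pair of top edges from z = 0 to the bottom of the top.


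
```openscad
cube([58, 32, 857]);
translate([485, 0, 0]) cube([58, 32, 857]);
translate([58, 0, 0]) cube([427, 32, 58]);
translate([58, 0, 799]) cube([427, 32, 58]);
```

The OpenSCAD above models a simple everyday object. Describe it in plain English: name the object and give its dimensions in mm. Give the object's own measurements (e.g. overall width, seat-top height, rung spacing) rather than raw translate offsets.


A rectangular picture frame lying in the x–z plane (depth along y). The opening is 427 mm wide (x) by 741 mm tall (z), surrounded by a border 58 mm wide on all four sides. The frame is 32 mm deep and is made of two full-height vertical stiles with two horizontal rails fitted between them.


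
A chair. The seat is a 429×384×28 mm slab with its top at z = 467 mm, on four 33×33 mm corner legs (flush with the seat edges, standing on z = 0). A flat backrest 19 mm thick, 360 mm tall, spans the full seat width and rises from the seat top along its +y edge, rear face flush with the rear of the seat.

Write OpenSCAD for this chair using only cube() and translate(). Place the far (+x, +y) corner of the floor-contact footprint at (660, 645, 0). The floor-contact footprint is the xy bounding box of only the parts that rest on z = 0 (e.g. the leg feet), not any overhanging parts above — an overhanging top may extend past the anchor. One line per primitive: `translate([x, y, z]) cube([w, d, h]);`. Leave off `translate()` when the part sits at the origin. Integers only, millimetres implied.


translate([231, 261, 439]) cube([429, 384, 28]);
translate([231, 261, 0]) cube([33, 33, 439]);
translate([627, 261, 0]) cube([33, 33, 439]);
translate([231, 612, 0]) cube([33, 33, 439]);
translate([627, 612, 0]) cube([33, 33, 439]);
translate([231, 626, 467]) cube([429, 19, 360]);


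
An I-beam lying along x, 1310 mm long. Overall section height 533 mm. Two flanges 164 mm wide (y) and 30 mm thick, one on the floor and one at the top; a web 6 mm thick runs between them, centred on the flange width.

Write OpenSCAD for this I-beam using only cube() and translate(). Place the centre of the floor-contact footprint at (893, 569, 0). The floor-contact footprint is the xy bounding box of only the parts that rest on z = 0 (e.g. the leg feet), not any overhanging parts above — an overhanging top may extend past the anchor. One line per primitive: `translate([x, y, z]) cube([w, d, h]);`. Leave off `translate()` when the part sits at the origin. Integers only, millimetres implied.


translate([238, 487, 0]) cube([1310, 164, 30]);
translate([238, 566, 30]) cube([1310, 6, 473]);
translate([238, 487, 503]) cube([1310, 164, 30]);


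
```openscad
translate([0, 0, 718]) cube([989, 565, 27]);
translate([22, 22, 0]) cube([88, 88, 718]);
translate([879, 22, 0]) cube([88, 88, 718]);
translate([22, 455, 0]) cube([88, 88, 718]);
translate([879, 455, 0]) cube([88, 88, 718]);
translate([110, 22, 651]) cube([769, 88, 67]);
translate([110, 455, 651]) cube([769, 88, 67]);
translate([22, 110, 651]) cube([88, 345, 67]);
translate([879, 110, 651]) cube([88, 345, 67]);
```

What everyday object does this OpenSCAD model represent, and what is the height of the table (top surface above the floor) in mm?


A table. The table height is 745 mm.

A 989×565×27 slab sits at z = 718 on four 88 mm square posts — a table. The top surface is at 718 + 27 = 745 mm.


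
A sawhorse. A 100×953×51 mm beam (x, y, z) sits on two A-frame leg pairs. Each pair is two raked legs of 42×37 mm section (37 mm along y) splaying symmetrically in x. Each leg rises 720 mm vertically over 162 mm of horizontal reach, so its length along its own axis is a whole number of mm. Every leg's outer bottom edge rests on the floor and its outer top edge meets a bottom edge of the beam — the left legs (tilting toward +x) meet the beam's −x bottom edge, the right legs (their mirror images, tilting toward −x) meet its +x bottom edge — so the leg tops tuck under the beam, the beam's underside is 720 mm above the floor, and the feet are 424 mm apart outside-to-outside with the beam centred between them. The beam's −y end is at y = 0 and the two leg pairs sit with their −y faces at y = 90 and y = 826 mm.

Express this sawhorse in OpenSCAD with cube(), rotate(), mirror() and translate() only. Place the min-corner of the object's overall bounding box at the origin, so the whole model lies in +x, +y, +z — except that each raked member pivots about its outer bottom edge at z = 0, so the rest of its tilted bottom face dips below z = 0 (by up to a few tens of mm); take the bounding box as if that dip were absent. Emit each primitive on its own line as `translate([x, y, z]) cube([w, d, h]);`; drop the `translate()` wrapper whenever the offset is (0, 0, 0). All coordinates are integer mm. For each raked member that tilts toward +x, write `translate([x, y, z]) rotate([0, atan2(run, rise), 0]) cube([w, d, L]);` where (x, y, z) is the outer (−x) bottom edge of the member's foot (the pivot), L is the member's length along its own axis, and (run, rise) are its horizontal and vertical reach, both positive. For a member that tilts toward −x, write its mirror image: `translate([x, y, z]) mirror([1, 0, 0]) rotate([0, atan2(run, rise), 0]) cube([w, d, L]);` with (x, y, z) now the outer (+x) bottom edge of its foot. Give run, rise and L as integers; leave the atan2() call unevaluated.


translate([162, 0, 720]) cube([100, 953, 51]);
translate([0, 90, 0]) rotate([0, atan2(162, 720), 0]) cube([42, 37, 738]);
translate([424, 90, 0]) mirror([1, 0, 0]) rotate([0, atan2(162, 720), 0]) cube([42, 37, 738]);
translate([0, 826, 0]) rotate([0, atan2(162, 720), 0]) cube([42, 37, 738]);
translate([424, 826, 0]) mirror([1, 0, 0]) rotate([0, atan2(162, 720), 0]) cube([42, 37, 738]);


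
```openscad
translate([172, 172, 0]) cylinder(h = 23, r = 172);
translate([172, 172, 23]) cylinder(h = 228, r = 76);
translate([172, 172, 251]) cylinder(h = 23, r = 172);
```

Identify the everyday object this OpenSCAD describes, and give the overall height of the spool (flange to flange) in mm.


A spool. The overall height is 274 mm.

Three coaxial cylinders, large–small–large — a spool. Two 23 mm flanges and a 228 mm core give 23 + 228 + 23 = 274 mm.


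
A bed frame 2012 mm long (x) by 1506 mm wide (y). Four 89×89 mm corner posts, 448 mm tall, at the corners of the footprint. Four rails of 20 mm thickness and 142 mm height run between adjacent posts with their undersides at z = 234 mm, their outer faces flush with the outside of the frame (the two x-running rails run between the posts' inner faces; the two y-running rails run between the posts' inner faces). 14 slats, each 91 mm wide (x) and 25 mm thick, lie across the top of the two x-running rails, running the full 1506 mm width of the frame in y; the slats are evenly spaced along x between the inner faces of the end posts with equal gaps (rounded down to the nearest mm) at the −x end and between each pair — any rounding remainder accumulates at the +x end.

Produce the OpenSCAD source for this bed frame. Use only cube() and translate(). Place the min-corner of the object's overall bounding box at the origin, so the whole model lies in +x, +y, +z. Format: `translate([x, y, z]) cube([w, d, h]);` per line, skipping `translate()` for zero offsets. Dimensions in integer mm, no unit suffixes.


cube([89, 89, 448]);
translate([0, 1417, 0]) cube([89, 89, 448]);
translate([1923, 0, 0]) cube([89, 89, 448]);
translate([1923, 1417, 0]) cube([89, 89, 448]);
translate([89, 0, 234]) cube([1834, 20, 142]);
translate([89, 1486, 234]) cube([1834, 20, 142]);
translate([0, 89, 234]) cube([20, 1328, 142]);
translate([1992, 89, 234]) cube([20, 1328, 142]);
translate([126, 0, 376]) cube([91, 1506, 25]);
translate([254, 0, 376]) cube([91, 1506, 25]);
translate([382, 0, 376]) cube([91, 1506, 25]);
translate([510, 0, 376]) cube([91, 1506, 25]);
translate([638, 0, 376]) cube([91, 1506, 25]);
translate([766, 0, 376]) cube([91, 1506, 25]);
translate([894, 0, 376]) cube([91, 1506, 25]);
translate([1022, 0, 376]) cube([91, 1506, 25]);
translate([1150, 0, 376]) cube([91, 1506, 25]);
translate([1278, 0, 376]) cube([91, 1506, 25]);
translate([1406, 0, 376]) cube([91, 1506, 25]);
translate([1534, 0, 376]) cube([91, 1506, 25]);
translate([1662, 0, 376]) cube([91, 1506, 25]);
translate([1790, 0, 376]) cube([91, 1506, 25]);


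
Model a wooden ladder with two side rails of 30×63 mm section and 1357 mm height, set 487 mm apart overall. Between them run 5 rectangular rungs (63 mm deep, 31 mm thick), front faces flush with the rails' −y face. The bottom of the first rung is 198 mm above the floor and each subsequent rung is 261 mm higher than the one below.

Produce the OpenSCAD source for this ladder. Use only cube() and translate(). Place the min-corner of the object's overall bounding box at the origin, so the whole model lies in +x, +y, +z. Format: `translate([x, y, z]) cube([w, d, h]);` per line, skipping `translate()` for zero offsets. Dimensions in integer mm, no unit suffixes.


cube([30, 63, 1357]);
translate([457, 0, 0]) cube([30, 63, 1357]);
translate([30, 0, 198]) cube([427, 63, 31]);
translate([30, 0, 459]) cube([427, 63, 31]);
translate([30, 0, 720]) cube([427, 63, 31]);
translate([30, 0, 981]) cube([427, 63, 31]);
translate([30, 0, 1242]) cube([427, 63, 31]);
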